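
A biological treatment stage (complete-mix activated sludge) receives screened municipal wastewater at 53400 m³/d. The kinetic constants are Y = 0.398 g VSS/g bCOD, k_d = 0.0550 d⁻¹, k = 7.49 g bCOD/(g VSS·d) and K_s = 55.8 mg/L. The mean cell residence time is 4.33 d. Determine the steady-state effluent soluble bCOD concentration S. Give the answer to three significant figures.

For a completely mixed reactor with recycle the Lawrence–McCarty relation gives S = K_s·(1 + k_d·θ_c) / [θ_c·(Y·k − k_d) − 1] = 55.8 × (1 + 0.0550 × 4.33) / [4.33 × (0.398 × 7.49 − 0.0550) − 1] = 69.09 / 11.67 = 5.920 mg/L.

S ≈ 5.92 mg/L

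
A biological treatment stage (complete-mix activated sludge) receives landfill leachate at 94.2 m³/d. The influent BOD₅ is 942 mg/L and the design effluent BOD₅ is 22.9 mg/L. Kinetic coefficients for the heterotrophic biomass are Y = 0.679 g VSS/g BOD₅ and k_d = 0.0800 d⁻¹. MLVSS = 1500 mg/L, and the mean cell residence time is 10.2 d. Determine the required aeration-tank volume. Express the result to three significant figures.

V ≈ 220 m³

Steady-state biomass mass balance: V·X·(1 + k_d·θ_c) = Y·Q·(S₀ − S)·θ_c, so V = 0.679 × 94.2 × (942 − 22.9) × 10.2 / [1500 × (1 + 0.0800 × 10.2)] = 6×10^5 / 2724 = 220.1 m³.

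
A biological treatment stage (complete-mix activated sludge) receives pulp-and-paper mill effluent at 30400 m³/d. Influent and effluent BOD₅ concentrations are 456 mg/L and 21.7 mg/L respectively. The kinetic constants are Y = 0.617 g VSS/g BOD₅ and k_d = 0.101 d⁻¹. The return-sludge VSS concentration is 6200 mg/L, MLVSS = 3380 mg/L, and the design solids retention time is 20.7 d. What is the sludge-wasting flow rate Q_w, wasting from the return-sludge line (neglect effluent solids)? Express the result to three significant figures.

Rearranging the biomass balance for a CMAS with decay, V = Y·Q·ΔS·θ_c / [X·(1+k_d θ_c)] = 0.617 × 30400 × (456 − 21.7) × 20.7 / [3380 × (1 + 0.101 × 20.7)] = 1.69×10^8 / 10447 = 16142 m³.
θ_c = V·X/(Q_w·X_r) when wasting from the recycle, so Q_w = V·X/(θ_c·X_r) = 16142 × 3380 / (20.7 × 6200) = 425.1 m³/d.

Q_w ≈ 425 m³/d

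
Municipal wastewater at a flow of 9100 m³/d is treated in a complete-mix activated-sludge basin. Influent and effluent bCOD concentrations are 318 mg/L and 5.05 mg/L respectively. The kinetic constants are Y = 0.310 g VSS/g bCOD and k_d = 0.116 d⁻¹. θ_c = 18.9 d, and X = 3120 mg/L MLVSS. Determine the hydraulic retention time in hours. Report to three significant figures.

Rearranging the biomass balance for a CMAS with decay, V = Y·Q·ΔS·θ_c / [X·(1+k_d θ_c)] = 0.310 × 9100 × (318 − 5.05) × 18.9 / [3120 × (1 + 0.116 × 18.9)] = 1.67×10^7 / 9960 = 1675 m³.
τ = V/Q = 1675/9100 = 0.1841 d, or 4.418 h.

τ ≈ 4.42 h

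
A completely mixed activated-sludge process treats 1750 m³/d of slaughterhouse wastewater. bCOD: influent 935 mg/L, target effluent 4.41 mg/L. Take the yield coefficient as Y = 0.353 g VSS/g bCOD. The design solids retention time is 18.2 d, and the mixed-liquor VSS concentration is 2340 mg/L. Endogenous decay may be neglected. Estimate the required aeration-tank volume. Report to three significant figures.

With k_d = 0 the design equation reduces to V = Y Q (S₀−S) θ_c / X = 0.353 × 1750 × (935 − 4.41) × 18.2 / 2340 = 4471 m³.

V ≈ 4470 m³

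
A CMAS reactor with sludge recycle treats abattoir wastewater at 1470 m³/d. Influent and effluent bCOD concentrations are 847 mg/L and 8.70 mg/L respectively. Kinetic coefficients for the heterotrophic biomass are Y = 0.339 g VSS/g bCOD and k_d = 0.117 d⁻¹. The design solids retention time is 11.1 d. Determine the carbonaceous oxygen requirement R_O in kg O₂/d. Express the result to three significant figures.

Observed yield with endogenous decay: Y_obs = Y / (1 + k_d·θ_c) = 0.339 / (1 + 0.117 × 11.1) = 0.339 / 2.299 = 0.1475 g VSS/g bCOD.
Q·(S₀ − S) = 1470 × (847 − 8.70) × 10⁻³ = 1232 kg/d removed.
Biomass synthesised: P_X = Y_obs × 1232 = 181.7 kg VSS/d.
R_O = Q·ΔS − 1.42 P_X = 1232 − 258.1 = 974.2 kg O₂/d.

R_O ≈ 974 kg O₂/d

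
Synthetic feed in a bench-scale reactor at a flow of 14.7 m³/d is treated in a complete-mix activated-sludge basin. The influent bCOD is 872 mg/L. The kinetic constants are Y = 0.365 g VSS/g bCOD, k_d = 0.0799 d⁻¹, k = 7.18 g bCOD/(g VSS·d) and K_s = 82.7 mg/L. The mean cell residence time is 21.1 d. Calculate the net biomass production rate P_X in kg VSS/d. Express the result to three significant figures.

P_X ≈ 1.73 kg VSS/d

Effluent substrate depends only on kinetics and SRT: S = K_s(1 + k_d θ_c) / [θ_c(Yk − k_d) − 1] = 82.7 × (1 + 0.0799 × 21.1) / [21.1 × (0.365 × 7.18 − 0.0799) − 1] = 222.1 / 52.61 = 4.222 mg/L.
The observed yield is Y_obs = Y/(1 + k_d·θ_c) = 0.365 / (1 + 0.0799 × 21.1) = 0.365 / 2.686 = 0.1359 g VSS per g bCOD removed.
Substrate removed = Q·(S₀ − S) = 14.7 m³/d × (872 − 4.22) g/m³ = 1.28×10^4 g/d = 12.76 kg/d.
So the net sludge growth is P_X = 0.1359 × 12.76 = 1.734 kg VSS/d.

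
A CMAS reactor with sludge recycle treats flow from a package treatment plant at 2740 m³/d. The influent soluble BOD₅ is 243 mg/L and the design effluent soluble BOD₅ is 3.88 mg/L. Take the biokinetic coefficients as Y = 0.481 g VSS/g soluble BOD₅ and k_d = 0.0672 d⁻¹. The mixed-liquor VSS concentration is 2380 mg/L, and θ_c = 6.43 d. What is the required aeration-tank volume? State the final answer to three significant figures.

Steady-state biomass mass balance: V·X·(1 + k_d·θ_c) = Y·Q·(S₀ − S)·θ_c, so V = 0.481 × 2740 × (243 − 3.88) × 6.43 / [2380 × (1 + 0.0672 × 6.43)] = 2.03×10^6 / 3408 = 594.5 m³.

V ≈ 595 m³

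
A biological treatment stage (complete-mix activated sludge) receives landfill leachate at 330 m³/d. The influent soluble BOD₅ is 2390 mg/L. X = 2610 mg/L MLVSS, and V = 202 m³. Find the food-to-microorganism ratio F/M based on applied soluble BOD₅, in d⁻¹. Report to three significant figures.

F/M = Q·S₀ / (V·X) = 330 × 2390 / (202.0 × 2610) = 1.496 g soluble BOD₅·(g VSS·d)⁻¹.

F/M ≈ 1.50 d⁻¹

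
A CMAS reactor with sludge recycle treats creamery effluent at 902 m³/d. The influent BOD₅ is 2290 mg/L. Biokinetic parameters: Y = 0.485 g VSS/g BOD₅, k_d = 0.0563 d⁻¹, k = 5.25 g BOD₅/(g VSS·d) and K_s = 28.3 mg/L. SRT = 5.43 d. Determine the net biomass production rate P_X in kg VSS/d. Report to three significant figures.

P_X ≈ 766 kg VSS/d

For a completely mixed reactor with recycle the Lawrence–McCarty relation gives S = K_s·(1 + k_d·θ_c) / [θ_c·(Y·k − k_d) − 1] = 28.3 × (1 + 0.0563 × 5.43) / [5.43 × (0.485 × 5.25 − 0.0563) − 1] = 36.95 / 12.52 = 2.951 mg/L.
The observed yield is Y_obs = Y/(1 + k_d·θ_c) = 0.485 / (1 + 0.0563 × 5.43) = 0.485 / 1.306 = 0.3714 g VSS per g BOD₅ removed.
Mass of BOD₅ removed per day: Q(S₀ − S) = 902 × 2287 g/m³ = 2063 kg/d.
So the net sludge growth is P_X = 0.3714 × 2063 = 766.3 kg VSS/d.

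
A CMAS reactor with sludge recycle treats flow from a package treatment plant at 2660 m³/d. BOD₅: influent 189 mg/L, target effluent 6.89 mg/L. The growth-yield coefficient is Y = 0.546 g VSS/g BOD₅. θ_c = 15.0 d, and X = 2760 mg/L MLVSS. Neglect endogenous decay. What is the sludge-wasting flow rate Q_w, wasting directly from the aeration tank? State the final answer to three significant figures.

V·X = Y·Q·ΔS·θ_c gives V = 0.546 × 2660 × (189 − 6.89) × 15.0 / 2760 = 1437 m³.
For wasting at MLVSS concentration, Q_w = V/θ_c = 1437/15.0 = 95.83 m³/d.

Q_w ≈ 95.8 m³/d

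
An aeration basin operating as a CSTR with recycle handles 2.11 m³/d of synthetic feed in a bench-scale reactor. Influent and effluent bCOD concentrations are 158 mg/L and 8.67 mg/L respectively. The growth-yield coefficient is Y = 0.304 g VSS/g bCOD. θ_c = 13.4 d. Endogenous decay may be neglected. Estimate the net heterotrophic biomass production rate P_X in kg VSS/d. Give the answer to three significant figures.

No decay correction is needed, so Y_obs = Y = 0.304.
Substrate removed = Q·(S₀ − S) = 2.11 m³/d × (158 − 8.67) g/m³ = 3.15×10^2 g/d = 0.3151 kg/d.
P_X = Y_obs · Q(S₀ − S) = 0.3040 × 0.3151 = 0.09579 kg VSS/d.

P_X ≈ 0.0958 kg VSS/d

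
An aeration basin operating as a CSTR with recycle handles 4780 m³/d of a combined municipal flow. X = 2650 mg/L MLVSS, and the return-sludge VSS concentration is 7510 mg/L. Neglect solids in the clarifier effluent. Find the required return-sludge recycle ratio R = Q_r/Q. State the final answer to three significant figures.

R ≈ 0.545

Mass balance around the secondary clarifier (neglecting effluent solids): R = X / (X_r − X) = 2650 / (7510 − 2650) = 0.5453.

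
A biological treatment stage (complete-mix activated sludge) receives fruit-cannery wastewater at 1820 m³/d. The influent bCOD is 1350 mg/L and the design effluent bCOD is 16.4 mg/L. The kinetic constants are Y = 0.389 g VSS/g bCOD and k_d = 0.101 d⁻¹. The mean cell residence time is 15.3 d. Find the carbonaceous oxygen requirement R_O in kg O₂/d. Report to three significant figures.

R_O ≈ 1900 kg O₂/d

The observed yield is Y_obs = Y/(1 + k_d·θ_c) = 0.389 / (1 + 0.101 × 15.3) = 0.389 / 2.545 = 0.1528 g VSS per g bCOD removed.
ΔS = 1350 − 16.4 = 1334 mg/L, so the substrate removal rate is 1820 × 1334/1000 = 2427 kg bCOD/d.
Net sludge production P_X = 0.1528 × 2427 = 370.9 kg VSS/d.
Carbonaceous O₂ demand = substrate oxidised − cell-mass equivalent = 2427 − 1.42 × 370.9 = 1900 kg O₂/d.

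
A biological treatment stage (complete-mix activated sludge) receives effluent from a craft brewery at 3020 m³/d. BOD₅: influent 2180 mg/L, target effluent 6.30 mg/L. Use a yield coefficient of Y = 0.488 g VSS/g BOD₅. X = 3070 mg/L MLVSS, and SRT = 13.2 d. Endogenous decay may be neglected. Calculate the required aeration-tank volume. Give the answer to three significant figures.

Biomass mass balance (decay neglected): V·X = Y·Q·(S₀ − S)·θ_c, so V = 0.488 × 3020 × (2180 − 6.30) × 13.2 / 3070 = 13774 m³.

V ≈ 13800 m³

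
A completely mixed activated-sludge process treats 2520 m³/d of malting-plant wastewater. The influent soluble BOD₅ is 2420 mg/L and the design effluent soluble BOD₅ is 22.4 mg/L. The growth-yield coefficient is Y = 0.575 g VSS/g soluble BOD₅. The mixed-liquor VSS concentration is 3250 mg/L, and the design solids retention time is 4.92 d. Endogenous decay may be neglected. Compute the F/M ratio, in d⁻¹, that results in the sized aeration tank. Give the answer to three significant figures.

F/M ≈ 0.357 d⁻¹

V·X = Y·Q·ΔS·θ_c gives V = 0.575 × 2520 × (2420 − 22.4) × 4.92 / 3250 = 5259 m³.
F/M = applied load / biomass = Q·S₀/(V·X) = 2520 × 2420 / (5259 × 3250) = 0.3568 d⁻¹.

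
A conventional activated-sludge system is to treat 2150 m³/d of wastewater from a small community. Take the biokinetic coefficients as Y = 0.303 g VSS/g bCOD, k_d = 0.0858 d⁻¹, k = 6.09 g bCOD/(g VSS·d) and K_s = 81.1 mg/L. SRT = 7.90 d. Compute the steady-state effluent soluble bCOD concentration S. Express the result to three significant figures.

For a completely mixed reactor with recycle the Lawrence–McCarty relation gives S = K_s·(1 + k_d·θ_c) / [θ_c·(Y·k − k_d) − 1] = 81.1 × (1 + 0.0858 × 7.90) / [7.90 × (0.303 × 6.09 − 0.0858) − 1] = 136.1 / 12.90 = 10.55 mg/L.

S ≈ 10.5 mg/L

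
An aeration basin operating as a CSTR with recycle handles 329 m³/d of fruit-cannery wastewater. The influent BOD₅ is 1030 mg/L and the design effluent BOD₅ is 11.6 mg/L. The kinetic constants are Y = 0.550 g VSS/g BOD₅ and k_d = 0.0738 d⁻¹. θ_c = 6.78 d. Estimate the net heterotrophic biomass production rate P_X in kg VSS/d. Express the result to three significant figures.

Observed yield with endogenous decay: Y_obs = Y / (1 + k_d·θ_c) = 0.550 / (1 + 0.0738 × 6.78) = 0.550 / 1.500 = 0.3666 g VSS/g BOD₅.
ΔS = 1030 − 11.6 = 1018 mg/L, so the substrate removal rate is 329 × 1018/1000 = 335.1 kg BOD₅/d.
Biomass produced: P_X = Y_obs·Q·ΔS = 0.3666 × 335.1 ≈ 122.8 kg VSS/d.

P_X ≈ 123 kg VSS/d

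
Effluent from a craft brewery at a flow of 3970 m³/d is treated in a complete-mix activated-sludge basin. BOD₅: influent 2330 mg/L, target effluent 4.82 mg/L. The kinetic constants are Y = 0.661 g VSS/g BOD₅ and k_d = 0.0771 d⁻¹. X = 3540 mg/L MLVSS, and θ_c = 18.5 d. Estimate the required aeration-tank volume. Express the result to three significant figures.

V ≈ 13100 m³

Rearranging the biomass balance for a CMAS with decay, V = Y·Q·ΔS·θ_c / [X·(1+k_d θ_c)] = 0.661 × 3970 × (2330 − 4.82) × 18.5 / [3540 × (1 + 0.0771 × 18.5)] = 1.13×10^8 / 8589 = 13142 m³.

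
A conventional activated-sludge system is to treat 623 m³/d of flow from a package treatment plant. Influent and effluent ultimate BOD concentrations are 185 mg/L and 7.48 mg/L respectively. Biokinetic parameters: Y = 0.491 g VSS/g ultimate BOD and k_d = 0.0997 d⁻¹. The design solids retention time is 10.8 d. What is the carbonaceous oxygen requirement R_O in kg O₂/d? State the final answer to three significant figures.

R_O ≈ 73.5 kg O₂/d

Observed yield with endogenous decay: Y_obs = Y / (1 + k_d·θ_c) = 0.491 / (1 + 0.0997 × 10.8) = 0.491 / 2.077 = 0.2364 g VSS/g ultimate BOD.
Mass of ultimate BOD removed per day: Q(S₀ − S) = 623 × 177.5 g/m³ = 110.6 kg/d.
Net sludge production P_X = 0.2364 × 110.6 = 26.15 kg VSS/d.
R_O = Q·(S₀ − S) − 1.42·P_X = 110.6 − 1.42 × 26.15 = 73.47 kg O₂/d.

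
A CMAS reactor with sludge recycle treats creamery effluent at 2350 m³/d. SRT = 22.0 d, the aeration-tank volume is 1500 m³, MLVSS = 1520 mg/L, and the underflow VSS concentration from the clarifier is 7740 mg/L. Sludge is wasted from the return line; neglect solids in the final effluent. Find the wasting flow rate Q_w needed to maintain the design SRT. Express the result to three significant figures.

Wasting from the return line (neglecting effluent solids): Q_w = V·X / (θ_c·X_r) = 1500 × 1520 / (22.0 × 7740) = 13.39 m³/d.

Q_w ≈ 13.4 m³/d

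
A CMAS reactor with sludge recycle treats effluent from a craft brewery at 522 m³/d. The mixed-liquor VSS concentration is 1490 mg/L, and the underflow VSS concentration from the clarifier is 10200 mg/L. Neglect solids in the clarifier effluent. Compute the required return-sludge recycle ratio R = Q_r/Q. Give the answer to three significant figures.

Solids balance on the clarifier gives (1+R)X = R·X_r, so R = X/(X_r − X) = 1490 / (10200 − 1490) = 0.1711.

R ≈ 0.171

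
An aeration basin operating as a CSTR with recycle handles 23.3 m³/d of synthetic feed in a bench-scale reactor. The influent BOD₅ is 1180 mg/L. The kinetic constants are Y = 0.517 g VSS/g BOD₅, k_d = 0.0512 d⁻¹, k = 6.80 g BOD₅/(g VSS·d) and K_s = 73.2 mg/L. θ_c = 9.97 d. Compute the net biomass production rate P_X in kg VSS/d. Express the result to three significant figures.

For a completely mixed reactor with recycle the Lawrence–McCarty relation gives S = K_s·(1 + k_d·θ_c) / [θ_c·(Y·k − k_d) − 1] = 73.2 × (1 + 0.0512 × 9.97) / [9.97 × (0.517 × 6.80 − 0.0512) − 1] = 110.6 / 33.54 = 3.297 mg/L.
Correct the yield for decay: Y_obs = Y/(1 + k_d θ_c) = 0.517 / (1 + 0.0512 × 9.97) = 0.517 / 1.510 = 0.3423.
Mass of BOD₅ removed per day: Q(S₀ − S) = 23.3 × 1177 g/m³ = 27.42 kg/d.
Biomass produced: P_X = Y_obs·Q·ΔS = 0.3423 × 27.42 ≈ 9.384 kg VSS/d.

P_X ≈ 9.38 kg VSS/d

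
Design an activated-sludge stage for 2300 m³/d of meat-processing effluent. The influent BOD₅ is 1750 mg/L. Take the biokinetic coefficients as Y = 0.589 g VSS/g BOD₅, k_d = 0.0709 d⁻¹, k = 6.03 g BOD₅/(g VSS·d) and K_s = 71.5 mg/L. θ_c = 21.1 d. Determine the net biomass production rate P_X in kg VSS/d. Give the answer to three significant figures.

P_X ≈ 948 kg VSS/d

For a completely mixed reactor with recycle the Lawrence–McCarty relation gives S = K_s·(1 + k_d·θ_c) / [θ_c·(Y·k − k_d) − 1] = 71.5 × (1 + 0.0709 × 21.1) / [21.1 × (0.589 × 6.03 − 0.0709) − 1] = 178.5 / 72.44 = 2.463 mg/L.
Y_obs = Y / (1 + k_d θ_c) = 0.589 / (1 + 0.0709 × 21.1) = 0.589 / 2.496 = 0.2360.
Q·(S₀ − S) = 2300 × (1750 − 2.46) × 10⁻³ = 4019 kg/d removed.
Biomass produced: P_X = Y_obs·Q·ΔS = 0.2360 × 4019 ≈ 948.5 kg VSS/d.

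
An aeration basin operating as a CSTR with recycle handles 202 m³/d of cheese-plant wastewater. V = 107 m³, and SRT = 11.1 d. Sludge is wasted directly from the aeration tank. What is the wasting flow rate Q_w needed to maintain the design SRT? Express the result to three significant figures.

Q_w ≈ 9.64 m³/d

Wasting from the aeration tank: Q_w = V / θ_c = 107.0 / 11.1 = 9.640 m³/d.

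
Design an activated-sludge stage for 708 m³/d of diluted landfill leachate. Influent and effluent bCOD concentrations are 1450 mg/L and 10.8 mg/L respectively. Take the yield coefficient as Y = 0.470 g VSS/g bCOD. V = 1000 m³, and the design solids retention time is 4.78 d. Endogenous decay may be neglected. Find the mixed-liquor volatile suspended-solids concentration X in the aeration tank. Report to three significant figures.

X = Y·Q·ΔS·θ_c / V = 0.470 × 708 × (1450 − 10.8) × 4.78 / 1000 = 2289 mg/L.

X ≈ 2290 mg/L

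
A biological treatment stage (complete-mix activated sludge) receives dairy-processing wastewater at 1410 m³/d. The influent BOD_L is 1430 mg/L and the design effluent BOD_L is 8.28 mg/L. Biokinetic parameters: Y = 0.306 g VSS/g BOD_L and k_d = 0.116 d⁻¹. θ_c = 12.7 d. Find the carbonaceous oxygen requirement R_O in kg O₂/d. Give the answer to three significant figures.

R_O ≈ 1650 kg O₂/d

Y_obs = Y / (1 + k_d θ_c) = 0.306 / (1 + 0.116 × 12.7) = 0.306 / 2.473 = 0.1237.
ΔS = 1430 − 8.28 = 1422 mg/L, so the substrate removal rate is 1410 × 1422/1000 = 2005 kg BOD_L/d.
Biomass synthesised: P_X = Y_obs × 2005 = 248.0 kg VSS/d.
Carbonaceous O₂ demand = substrate oxidised − cell-mass equivalent = 2005 − 1.42 × 248.0 = 1652 kg O₂/d.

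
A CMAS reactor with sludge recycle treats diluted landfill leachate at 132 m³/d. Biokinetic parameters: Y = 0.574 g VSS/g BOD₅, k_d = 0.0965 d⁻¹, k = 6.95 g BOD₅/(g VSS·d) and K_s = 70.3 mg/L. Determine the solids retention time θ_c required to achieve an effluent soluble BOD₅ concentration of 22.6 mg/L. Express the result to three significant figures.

At the target effluent, Y k S/(K_s+S) = 0.574×6.95×22.6/92.90 = 0.9705 d⁻¹.
1/θ_c = 0.9705 − 0.0965 = 0.8740 d⁻¹, so θ_c = 1.144 d.

θ_c ≈ 1.14 d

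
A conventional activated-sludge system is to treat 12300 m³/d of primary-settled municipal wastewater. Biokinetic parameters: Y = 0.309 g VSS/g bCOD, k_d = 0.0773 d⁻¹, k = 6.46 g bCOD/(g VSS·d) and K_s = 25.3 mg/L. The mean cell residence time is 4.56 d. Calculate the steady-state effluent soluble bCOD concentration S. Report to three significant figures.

Effluent substrate depends only on kinetics and SRT: S = K_s(1 + k_d θ_c) / [θ_c(Yk − k_d) − 1] = 25.3 × (1 + 0.0773 × 4.56) / [4.56 × (0.309 × 6.46 − 0.0773) − 1] = 34.22 / 7.750 = 4.415 mg/L.

S ≈ 4.42 mg/L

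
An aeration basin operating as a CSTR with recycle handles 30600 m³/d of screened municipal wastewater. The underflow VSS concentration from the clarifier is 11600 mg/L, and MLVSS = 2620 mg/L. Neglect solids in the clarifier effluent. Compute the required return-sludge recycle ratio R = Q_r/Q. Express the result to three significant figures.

R ≈ 0.292

Mass balance around the secondary clarifier (neglecting effluent solids): R = X / (X_r − X) = 2620 / (11600 − 2620) = 0.2918.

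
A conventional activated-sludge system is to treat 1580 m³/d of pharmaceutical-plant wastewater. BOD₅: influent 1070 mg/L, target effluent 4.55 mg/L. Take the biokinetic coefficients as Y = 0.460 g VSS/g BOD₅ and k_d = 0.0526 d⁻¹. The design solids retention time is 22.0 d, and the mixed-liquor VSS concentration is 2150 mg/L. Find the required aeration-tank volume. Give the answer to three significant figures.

From the SRT design equation V = Y Q (S₀−S) θ_c / [X (1 + k_d θ_c)] = 0.460 × 1580 × (1070 − 4.55) × 22.0 / [2150 × (1 + 0.0526 × 22.0)] = 1.7×10^7 / 4638 = 3673 m³.

V ≈ 3670 m³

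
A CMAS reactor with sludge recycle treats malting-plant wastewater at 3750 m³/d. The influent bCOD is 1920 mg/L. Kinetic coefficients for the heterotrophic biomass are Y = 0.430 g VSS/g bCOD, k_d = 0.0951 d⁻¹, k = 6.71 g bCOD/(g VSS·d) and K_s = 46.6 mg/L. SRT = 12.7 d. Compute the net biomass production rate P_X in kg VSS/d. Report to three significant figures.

From the Monod/SRT balance for a CMAS, S = K_s·(1+k_d θ_c)/[θ_c·(Y k − k_d) − 1] = 46.6 × (1 + 0.0951 × 12.7) / [12.7 × (0.430 × 6.71 − 0.0951) − 1] = 102.9 / 34.44 = 2.988 mg/L.
Observed yield with endogenous decay: Y_obs = Y / (1 + k_d·θ_c) = 0.430 / (1 + 0.0951 × 12.7) = 0.430 / 2.208 = 0.1948 g VSS/g bCOD.
ΔS = 1920 − 2.99 = 1917 mg/L, so the substrate removal rate is 3750 × 1917/1000 = 7189 kg bCOD/d.
Biomass produced: P_X = Y_obs·Q·ΔS = 0.1948 × 7189 ≈ 1400 kg VSS/d.

P_X ≈ 1400 kg VSS/d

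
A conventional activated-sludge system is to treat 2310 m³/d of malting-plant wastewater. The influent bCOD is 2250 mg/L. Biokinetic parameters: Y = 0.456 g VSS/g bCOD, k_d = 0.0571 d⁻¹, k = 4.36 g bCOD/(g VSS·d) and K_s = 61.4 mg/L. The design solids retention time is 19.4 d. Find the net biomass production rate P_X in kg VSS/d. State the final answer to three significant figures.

P_X ≈ 1120 kg VSS/d

For a completely mixed reactor with recycle the Lawrence–McCarty relation gives S = K_s·(1 + k_d·θ_c) / [θ_c·(Y·k − k_d) − 1] = 61.4 × (1 + 0.0571 × 19.4) / [19.4 × (0.456 × 4.36 − 0.0571) − 1] = 129.4 / 36.46 = 3.549 mg/L.
Observed yield with endogenous decay: Y_obs = Y / (1 + k_d·θ_c) = 0.456 / (1 + 0.0571 × 19.4) = 0.456 / 2.108 = 0.2163 g VSS/g bCOD.
Substrate removed = Q·(S₀ − S) = 2310 m³/d × (2250 − 3.55) g/m³ = 5.19×10^6 g/d = 5189 kg/d.
Net biomass production P_X = Y_obs × Q·(S₀ − S) = 0.2163 × 5189 = 1123 kg VSS/d.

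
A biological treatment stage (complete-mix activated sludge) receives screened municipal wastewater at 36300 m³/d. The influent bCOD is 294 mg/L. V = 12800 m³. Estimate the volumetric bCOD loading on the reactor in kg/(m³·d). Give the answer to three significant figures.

L_v ≈ 0.834 kg bCOD/(m³·d)

Applied bCOD load per unit volume = Q·S₀/V = (36300 × 294/1000)/12800 = 0.8338 kg bCOD·m⁻³·d⁻¹.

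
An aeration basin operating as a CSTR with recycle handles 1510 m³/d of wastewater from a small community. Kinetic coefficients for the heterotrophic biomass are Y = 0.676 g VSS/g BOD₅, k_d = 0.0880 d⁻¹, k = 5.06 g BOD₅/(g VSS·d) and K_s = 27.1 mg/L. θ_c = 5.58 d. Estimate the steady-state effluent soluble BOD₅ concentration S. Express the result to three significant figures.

S ≈ 2.30 mg/L

From the Monod/SRT balance for a CMAS, S = K_s·(1+k_d θ_c)/[θ_c·(Y k − k_d) − 1] = 27.1 × (1 + 0.0880 × 5.58) / [5.58 × (0.676 × 5.06 − 0.0880) − 1] = 40.41 / 17.60 = 2.296 mg/L.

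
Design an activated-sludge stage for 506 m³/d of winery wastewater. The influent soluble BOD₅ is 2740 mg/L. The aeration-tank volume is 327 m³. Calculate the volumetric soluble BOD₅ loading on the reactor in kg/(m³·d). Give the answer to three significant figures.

Applied soluble BOD₅ load per unit volume = Q·S₀/V = (506 × 2740/1000)/327.0 = 4.240 kg soluble BOD₅·m⁻³·d⁻¹.

L_v ≈ 4.24 kg soluble BOD₅/(m³·d)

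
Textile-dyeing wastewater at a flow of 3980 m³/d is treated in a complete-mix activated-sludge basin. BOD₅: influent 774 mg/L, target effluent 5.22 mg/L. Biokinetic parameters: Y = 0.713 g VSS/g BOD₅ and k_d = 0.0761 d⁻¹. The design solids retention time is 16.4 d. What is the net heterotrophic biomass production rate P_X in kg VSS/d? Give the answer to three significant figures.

Observed yield with endogenous decay: Y_obs = Y / (1 + k_d·θ_c) = 0.713 / (1 + 0.0761 × 16.4) = 0.713 / 2.248 = 0.3172 g VSS/g BOD₅.
Substrate removed = Q·(S₀ − S) = 3980 m³/d × (774 − 5.22) g/m³ = 3.06×10^6 g/d = 3060 kg/d.
So the net sludge growth is P_X = 0.3172 × 3060 = 970.4 kg VSS/d.

P_X ≈ 970 kg VSS/d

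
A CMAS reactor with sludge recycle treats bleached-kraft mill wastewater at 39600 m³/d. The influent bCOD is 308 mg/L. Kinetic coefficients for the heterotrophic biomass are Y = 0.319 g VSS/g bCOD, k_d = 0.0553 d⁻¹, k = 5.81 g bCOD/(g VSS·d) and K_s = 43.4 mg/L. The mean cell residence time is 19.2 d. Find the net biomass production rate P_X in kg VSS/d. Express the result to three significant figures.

P_X ≈ 1870 kg VSS/d

For a completely mixed reactor with recycle the Lawrence–McCarty relation gives S = K_s·(1 + k_d·θ_c) / [θ_c·(Y·k − k_d) − 1] = 43.4 × (1 + 0.0553 × 19.2) / [19.2 × (0.319 × 5.81 − 0.0553) − 1] = 89.48 / 33.52 = 2.669 mg/L.
The observed yield is Y_obs = Y/(1 + k_d·θ_c) = 0.319 / (1 + 0.0553 × 19.2) = 0.319 / 2.062 = 0.1547 g VSS per g bCOD removed.
Q·(S₀ − S) = 39600 × (308 − 2.67) × 10⁻³ = 12091 kg/d removed.
P_X = Y_obs · Q(S₀ − S) = 0.1547 × 12091 = 1871 kg VSS/d.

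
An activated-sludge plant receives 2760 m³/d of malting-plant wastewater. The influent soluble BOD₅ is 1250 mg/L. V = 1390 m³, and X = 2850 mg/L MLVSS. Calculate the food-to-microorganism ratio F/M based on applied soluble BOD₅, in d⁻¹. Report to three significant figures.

F/M ≈ 0.871 d⁻¹

F/M = Q·S₀ / (V·X) = 2760 × 1250 / (1390 × 2850) = 0.8709 g soluble BOD₅·(g VSS·d)⁻¹.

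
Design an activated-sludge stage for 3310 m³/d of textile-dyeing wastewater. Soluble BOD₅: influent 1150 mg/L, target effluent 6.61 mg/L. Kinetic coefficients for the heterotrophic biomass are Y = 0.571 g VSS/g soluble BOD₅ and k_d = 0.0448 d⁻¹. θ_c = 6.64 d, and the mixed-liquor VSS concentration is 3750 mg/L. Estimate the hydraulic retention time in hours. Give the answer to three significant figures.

τ ≈ 21.4 h

Steady-state biomass mass balance: V·X·(1 + k_d·θ_c) = Y·Q·(S₀ − S)·θ_c, so V = 0.571 × 3310 × (1150 − 6.61) × 6.64 / [3750 × (1 + 0.0448 × 6.64)] = 1.43×10^7 / 4866 = 2949 m³.
Hydraulic retention time τ = V/Q = 2949 / 3310 = 0.8910 d = 21.38 h.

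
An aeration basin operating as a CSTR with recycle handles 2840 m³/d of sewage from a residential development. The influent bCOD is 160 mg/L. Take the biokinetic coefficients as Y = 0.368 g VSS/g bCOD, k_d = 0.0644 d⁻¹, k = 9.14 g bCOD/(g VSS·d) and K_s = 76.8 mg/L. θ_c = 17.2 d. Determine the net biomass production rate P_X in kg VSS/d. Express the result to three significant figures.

P_X ≈ 77.9 kg VSS/d

From the Monod/SRT balance for a CMAS, S = K_s·(1+k_d θ_c)/[θ_c·(Y k − k_d) − 1] = 76.8 × (1 + 0.0644 × 17.2) / [17.2 × (0.368 × 9.14 − 0.0644) − 1] = 161.9 / 55.74 = 2.904 mg/L.
Observed yield with endogenous decay: Y_obs = Y / (1 + k_d·θ_c) = 0.368 / (1 + 0.0644 × 17.2) = 0.368 / 2.108 = 0.1746 g VSS/g bCOD.
Q·(S₀ − S) = 2840 × (160 − 2.90) × 10⁻³ = 446.2 kg/d removed.
Biomass produced: P_X = Y_obs·Q·ΔS = 0.1746 × 446.2 ≈ 77.90 kg VSS/d.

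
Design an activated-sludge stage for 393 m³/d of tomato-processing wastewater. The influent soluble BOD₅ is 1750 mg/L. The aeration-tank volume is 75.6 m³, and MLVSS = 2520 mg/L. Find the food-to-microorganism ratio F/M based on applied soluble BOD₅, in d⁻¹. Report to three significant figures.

F/M ≈ 3.61 d⁻¹

F/M = Q·S₀ / (V·X) = 393 × 1750 / (75.60 × 2520) = 3.610 g soluble BOD₅·(g VSS·d)⁻¹.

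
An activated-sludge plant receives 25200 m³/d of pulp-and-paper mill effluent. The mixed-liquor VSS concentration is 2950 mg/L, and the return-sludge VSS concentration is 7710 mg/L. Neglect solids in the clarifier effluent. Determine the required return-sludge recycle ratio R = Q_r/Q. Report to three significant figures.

R ≈ 0.620

Solids balance on the clarifier gives (1+R)X = R·X_r, so R = X/(X_r − X) = 2950 / (7710 − 2950) = 0.6197.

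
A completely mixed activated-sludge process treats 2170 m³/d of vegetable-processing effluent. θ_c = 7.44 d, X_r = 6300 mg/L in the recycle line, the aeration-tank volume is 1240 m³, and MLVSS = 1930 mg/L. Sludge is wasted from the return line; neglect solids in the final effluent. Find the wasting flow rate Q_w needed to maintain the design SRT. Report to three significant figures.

Wasting from the return line (neglecting effluent solids): Q_w = V·X / (θ_c·X_r) = 1240 × 1930 / (7.44 × 6300) = 51.06 m³/d.

Q_w ≈ 51.1 m³/d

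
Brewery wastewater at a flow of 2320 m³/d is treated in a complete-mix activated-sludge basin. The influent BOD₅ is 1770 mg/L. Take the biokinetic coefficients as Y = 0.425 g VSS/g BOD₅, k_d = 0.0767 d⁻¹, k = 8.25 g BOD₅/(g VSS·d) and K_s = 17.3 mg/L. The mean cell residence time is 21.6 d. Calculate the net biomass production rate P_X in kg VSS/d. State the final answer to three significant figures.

Effluent substrate depends only on kinetics and SRT: S = K_s(1 + k_d θ_c) / [θ_c(Yk − k_d) − 1] = 17.3 × (1 + 0.0767 × 21.6) / [21.6 × (0.425 × 8.25 − 0.0767) − 1] = 45.96 / 73.08 = 0.6289 mg/L.
Y_obs = Y / (1 + k_d θ_c) = 0.425 / (1 + 0.0767 × 21.6) = 0.425 / 2.657 = 0.1600.
Mass of BOD₅ removed per day: Q(S₀ − S) = 2320 × 1769 g/m³ = 4105 kg/d.
Net biomass production P_X = Y_obs × Q·(S₀ − S) = 0.1600 × 4105 = 656.7 kg VSS/d.

P_X ≈ 657 kg VSS/d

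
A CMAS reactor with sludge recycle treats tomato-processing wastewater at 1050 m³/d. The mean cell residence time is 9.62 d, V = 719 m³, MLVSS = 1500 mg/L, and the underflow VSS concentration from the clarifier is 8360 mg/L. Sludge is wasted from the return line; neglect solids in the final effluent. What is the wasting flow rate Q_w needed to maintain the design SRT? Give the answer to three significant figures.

Q_w ≈ 13.4 m³/d

Q_w = (V·X)/(θ_c X_r) = 719.0 × 1500 / (9.62 × 8360) = 13.41 m³/d.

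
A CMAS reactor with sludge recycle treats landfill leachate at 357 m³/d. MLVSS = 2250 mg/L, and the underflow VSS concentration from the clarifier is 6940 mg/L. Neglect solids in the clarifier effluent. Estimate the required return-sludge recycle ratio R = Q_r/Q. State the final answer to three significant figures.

Mass balance around the secondary clarifier (neglecting effluent solids): R = X / (X_r − X) = 2250 / (6940 − 2250) = 0.4797.

R ≈ 0.480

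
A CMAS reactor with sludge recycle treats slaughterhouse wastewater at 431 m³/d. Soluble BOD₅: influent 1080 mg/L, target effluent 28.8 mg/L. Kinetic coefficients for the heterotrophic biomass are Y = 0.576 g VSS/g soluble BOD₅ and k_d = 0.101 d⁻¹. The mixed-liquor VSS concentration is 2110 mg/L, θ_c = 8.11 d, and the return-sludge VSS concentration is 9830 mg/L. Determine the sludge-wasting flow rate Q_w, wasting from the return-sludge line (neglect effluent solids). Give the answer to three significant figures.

Steady-state biomass mass balance: V·X·(1 + k_d·θ_c) = Y·Q·(S₀ − S)·θ_c, so V = 0.576 × 431 × (1080 − 28.8) × 8.11 / [2110 × (1 + 0.101 × 8.11)] = 2.12×10^6 / 3838 = 551.4 m³.
θ_c = V·X/(Q_w·X_r) when wasting from the recycle, so Q_w = V·X/(θ_c·X_r) = 551.4 × 2110 / (8.11 × 9830) = 14.59 m³/d.

Q_w ≈ 14.6 m³/d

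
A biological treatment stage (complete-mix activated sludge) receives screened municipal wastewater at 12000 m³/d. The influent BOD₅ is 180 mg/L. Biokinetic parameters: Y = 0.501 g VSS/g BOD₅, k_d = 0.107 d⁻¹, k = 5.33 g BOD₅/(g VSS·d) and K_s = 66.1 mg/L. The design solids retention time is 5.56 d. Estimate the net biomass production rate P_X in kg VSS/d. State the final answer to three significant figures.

From the Monod/SRT balance for a CMAS, S = K_s·(1+k_d θ_c)/[θ_c·(Y k − k_d) − 1] = 66.1 × (1 + 0.107 × 5.56) / [5.56 × (0.501 × 5.33 − 0.107) − 1] = 105.4 / 13.25 = 7.955 mg/L.
The observed yield is Y_obs = Y/(1 + k_d·θ_c) = 0.501 / (1 + 0.107 × 5.56) = 0.501 / 1.595 = 0.3141 g VSS per g BOD₅ removed.
Substrate removed = Q·(S₀ − S) = 12000 m³/d × (180 − 7.96) g/m³ = 2.06×10^6 g/d = 2064 kg/d.
So the net sludge growth is P_X = 0.3141 × 2064 = 648.5 kg VSS/d.

P_X ≈ 648 kg VSS/d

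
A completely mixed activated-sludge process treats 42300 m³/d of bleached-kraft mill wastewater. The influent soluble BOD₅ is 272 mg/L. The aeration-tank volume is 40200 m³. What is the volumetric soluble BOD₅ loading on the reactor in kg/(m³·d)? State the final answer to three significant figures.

L_v ≈ 0.286 kg soluble BOD₅/(m³·d)

Volumetric loading L_v = Q·S₀ / V = 42300 × 272 g/m³ / 40200 m³ = 286.2 g/(m³·d) = 0.2862 kg soluble BOD₅/(m³·d).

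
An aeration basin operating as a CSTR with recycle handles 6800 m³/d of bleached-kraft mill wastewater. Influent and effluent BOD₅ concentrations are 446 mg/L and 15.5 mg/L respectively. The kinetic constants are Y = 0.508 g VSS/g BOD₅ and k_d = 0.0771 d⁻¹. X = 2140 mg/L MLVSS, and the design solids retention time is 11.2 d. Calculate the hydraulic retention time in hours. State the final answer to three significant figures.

τ ≈ 14.7 h

From the SRT design equation V = Y Q (S₀−S) θ_c / [X (1 + k_d θ_c)] = 0.508 × 6800 × (446 − 15.5) × 11.2 / [2140 × (1 + 0.0771 × 11.2)] = 1.67×10^7 / 3988 = 4177 m³.
HRT = V/Q = 4177 m³ / 6800 m³·d⁻¹ = 0.6142 d × 24 = 14.74 h.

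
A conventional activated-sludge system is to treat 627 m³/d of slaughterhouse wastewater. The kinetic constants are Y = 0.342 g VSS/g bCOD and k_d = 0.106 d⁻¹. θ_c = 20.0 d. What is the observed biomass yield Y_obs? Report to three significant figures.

Y_obs ≈ 0.110 g VSS/g bCOD

Y_obs = Y / (1 + k_d θ_c) = 0.342 / (1 + 0.106 × 20.0) = 0.342 / 3.120 = 0.1096.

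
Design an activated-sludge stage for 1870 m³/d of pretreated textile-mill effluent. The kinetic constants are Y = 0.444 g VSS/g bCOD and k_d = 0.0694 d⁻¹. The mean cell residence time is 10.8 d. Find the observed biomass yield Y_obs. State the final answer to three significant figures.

Y_obs ≈ 0.254 g VSS/g bCOD

Correct the yield for decay: Y_obs = Y/(1 + k_d θ_c) = 0.444 / (1 + 0.0694 × 10.8) = 0.444 / 1.750 = 0.2538.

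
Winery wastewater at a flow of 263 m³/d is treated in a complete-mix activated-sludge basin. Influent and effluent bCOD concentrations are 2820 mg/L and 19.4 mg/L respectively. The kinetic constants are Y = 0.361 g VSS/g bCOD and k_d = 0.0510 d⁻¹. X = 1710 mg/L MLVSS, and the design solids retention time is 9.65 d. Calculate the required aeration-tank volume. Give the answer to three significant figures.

Rearranging the biomass balance for a CMAS with decay, V = Y·Q·ΔS·θ_c / [X·(1+k_d θ_c)] = 0.361 × 263 × (2820 − 19.4) × 9.65 / [1710 × (1 + 0.0510 × 9.65)] = 2.57×10^6 / 2552 = 1006 m³.

V ≈ 1010 m³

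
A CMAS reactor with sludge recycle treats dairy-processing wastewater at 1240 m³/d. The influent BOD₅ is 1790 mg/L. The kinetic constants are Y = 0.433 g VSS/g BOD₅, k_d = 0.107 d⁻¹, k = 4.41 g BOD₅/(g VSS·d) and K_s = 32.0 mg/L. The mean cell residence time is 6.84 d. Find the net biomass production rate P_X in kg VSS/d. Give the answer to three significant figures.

Effluent substrate depends only on kinetics and SRT: S = K_s(1 + k_d θ_c) / [θ_c(Yk − k_d) − 1] = 32.0 × (1 + 0.107 × 6.84) / [6.84 × (0.433 × 4.41 − 0.107) − 1] = 55.42 / 11.33 = 4.892 mg/L.
The observed yield is Y_obs = Y/(1 + k_d·θ_c) = 0.433 / (1 + 0.107 × 6.84) = 0.433 / 1.732 = 0.2500 g VSS per g BOD₅ removed.
Substrate removed = Q·(S₀ − S) = 1240 m³/d × (1790 − 4.89) g/m³ = 2.21×10^6 g/d = 2214 kg/d.
P_X = Y_obs · Q(S₀ − S) = 0.2500 × 2214 = 553.4 kg VSS/d.

P_X ≈ 553 kg VSS/d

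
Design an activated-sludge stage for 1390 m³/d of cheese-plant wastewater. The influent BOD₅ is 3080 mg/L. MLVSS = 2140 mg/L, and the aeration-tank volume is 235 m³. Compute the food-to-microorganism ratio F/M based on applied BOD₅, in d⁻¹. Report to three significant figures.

Food-to-microorganism ratio F/M = Q S₀ / (V X) = 1390 × 3080 / (235.0 × 2140) = 8.513 d⁻¹.

F/M ≈ 8.51 d⁻¹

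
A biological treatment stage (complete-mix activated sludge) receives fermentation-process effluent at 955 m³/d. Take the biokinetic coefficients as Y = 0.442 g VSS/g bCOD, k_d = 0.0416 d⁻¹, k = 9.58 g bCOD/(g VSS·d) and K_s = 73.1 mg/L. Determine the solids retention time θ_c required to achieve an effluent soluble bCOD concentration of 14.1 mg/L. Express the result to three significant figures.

θ_c ≈ 1.56 d

At the target effluent, Y k S/(K_s+S) = 0.442×9.58×14.1/87.20 = 0.6847 d⁻¹.
1/θ_c = 0.6847 − 0.0416 = 0.6431 d⁻¹, so θ_c = 1.555 d.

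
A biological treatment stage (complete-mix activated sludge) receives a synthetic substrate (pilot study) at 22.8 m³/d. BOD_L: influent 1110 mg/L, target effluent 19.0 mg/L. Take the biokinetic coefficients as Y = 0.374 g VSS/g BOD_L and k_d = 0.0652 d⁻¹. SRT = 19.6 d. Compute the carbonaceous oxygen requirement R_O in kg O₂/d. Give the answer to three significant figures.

R_O ≈ 19.1 kg O₂/d

Y_obs = Y / (1 + k_d θ_c) = 0.374 / (1 + 0.0652 × 19.6) = 0.374 / 2.278 = 0.1642.
Mass of BOD_L removed per day: Q(S₀ − S) = 22.8 × 1091 g/m³ = 24.87 kg/d.
Net sludge production P_X = 0.1642 × 24.87 = 4.084 kg VSS/d.
R_O = Q·(S₀ − S) − 1.42·P_X = 24.87 − 1.42 × 4.084 = 19.08 kg O₂/d.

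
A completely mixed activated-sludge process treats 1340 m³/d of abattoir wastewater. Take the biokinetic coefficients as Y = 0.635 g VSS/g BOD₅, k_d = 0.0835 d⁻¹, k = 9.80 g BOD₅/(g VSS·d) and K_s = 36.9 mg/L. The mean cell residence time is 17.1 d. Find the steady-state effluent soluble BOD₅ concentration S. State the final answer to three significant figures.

Effluent substrate depends only on kinetics and SRT: S = K_s(1 + k_d θ_c) / [θ_c(Yk − k_d) − 1] = 36.9 × (1 + 0.0835 × 17.1) / [17.1 × (0.635 × 9.80 − 0.0835) − 1] = 89.59 / 104.0 = 0.8615 mg/L.

S ≈ 0.862 mg/L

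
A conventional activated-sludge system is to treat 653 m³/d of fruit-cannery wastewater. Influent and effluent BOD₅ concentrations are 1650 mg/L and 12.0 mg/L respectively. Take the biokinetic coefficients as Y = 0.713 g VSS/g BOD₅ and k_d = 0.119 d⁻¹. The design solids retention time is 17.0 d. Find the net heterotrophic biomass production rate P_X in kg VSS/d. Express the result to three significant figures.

Correct the yield for decay: Y_obs = Y/(1 + k_d θ_c) = 0.713 / (1 + 0.119 × 17.0) = 0.713 / 3.023 = 0.2359.
ΔS = 1650 − 12.0 = 1638 mg/L, so the substrate removal rate is 653 × 1638/1000 = 1070 kg BOD₅/d.
P_X = Y_obs · Q(S₀ − S) = 0.2359 × 1070 = 252.3 kg VSS/d.

P_X ≈ 252 kg VSS/d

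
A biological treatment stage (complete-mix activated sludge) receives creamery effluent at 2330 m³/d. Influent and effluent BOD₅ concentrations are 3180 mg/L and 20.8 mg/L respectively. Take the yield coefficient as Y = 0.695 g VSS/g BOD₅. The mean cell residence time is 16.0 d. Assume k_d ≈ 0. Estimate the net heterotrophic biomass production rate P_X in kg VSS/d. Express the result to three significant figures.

P_X ≈ 5120 kg VSS/d

No decay correction is needed, so Y_obs = Y = 0.695.
Substrate removed = Q·(S₀ − S) = 2330 m³/d × (3180 − 20.8) g/m³ = 7.36×10^6 g/d = 7361 kg/d.
Biomass produced: P_X = Y_obs·Q·ΔS = 0.6950 × 7361 ≈ 5116 kg VSS/d.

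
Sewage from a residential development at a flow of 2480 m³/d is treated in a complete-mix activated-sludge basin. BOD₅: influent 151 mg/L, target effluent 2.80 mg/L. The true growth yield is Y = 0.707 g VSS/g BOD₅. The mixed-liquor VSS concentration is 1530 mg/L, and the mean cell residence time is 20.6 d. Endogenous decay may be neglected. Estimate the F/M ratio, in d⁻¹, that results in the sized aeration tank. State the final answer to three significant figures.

F/M ≈ 0.0700 d⁻¹

V·X = Y·Q·ΔS·θ_c gives V = 0.707 × 2480 × (151 − 2.80) × 20.6 / 1530 = 3499 m³.
F/M = Q·S₀ / (V·X) = 2480 × 151 / (3499 × 1530) = 0.06996 g BOD₅·(g VSS·d)⁻¹.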